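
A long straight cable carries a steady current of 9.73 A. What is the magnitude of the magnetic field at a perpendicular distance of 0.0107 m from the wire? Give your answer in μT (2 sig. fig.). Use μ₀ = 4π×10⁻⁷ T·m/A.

For an infinitely long straight wire, B = μ₀I/(2πd).
B = (4π×10⁻⁷ × 9.73) / (2π × 0.0107) = 1.82×10⁻⁴ T.

B ≈ 180 μT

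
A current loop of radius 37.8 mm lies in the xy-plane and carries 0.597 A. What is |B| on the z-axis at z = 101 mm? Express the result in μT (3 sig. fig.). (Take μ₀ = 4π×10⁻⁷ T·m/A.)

On the axis of a circular loop, B = μ₀IR² / [2(R²+z²)^(3/2)].
R² + z² = (0.0378)² + (0.101)² = 0.01163 m², and (R²+z²)^(3/2) = 1.25×10⁻³ m³.
B = (4π×10⁻⁷ × 0.597 × 0.001429) / (2 × 1.25×10⁻³) = 4.27×10⁻⁷ T.

B ≈ 0.427 μT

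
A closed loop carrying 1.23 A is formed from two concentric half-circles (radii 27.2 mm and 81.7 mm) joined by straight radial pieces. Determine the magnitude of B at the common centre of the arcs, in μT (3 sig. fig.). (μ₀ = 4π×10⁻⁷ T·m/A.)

The radial connectors point toward the centre, so dl × r̂ = 0 and they contribute nothing.
Each semicircle gives μ₀I/(4R): inner arc 1.42×10⁻⁵ T, outer arc 4.73×10⁻⁶ T.
The two arcs carry current in opposite angular senses, so their fields oppose: B = |1.42×10⁻⁵ − 4.73×10⁻⁶| = 9.48×10⁻⁶ T.

B ≈ 9.48 μT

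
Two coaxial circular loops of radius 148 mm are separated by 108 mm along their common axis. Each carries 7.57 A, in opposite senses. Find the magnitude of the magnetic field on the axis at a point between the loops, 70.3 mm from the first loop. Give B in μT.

B ≈ 5.56 μT

Each loop contributes B = μ₀IR²/[2(R²+z²)^(3/2)] on the axis, with z measured from that loop.
Loop 1 (z = 0.0703 m): B₁ = 2.37×10⁻⁵ T. Loop 2 (z = 0.0377 m): B₂ = 2.92×10⁻⁵ T.
The fields oppose: B = |B₁ − B₂| = 5.56×10⁻⁶ T.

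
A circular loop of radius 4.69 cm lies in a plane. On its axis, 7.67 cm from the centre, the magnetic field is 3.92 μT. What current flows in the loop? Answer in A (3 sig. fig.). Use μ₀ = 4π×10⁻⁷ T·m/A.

I ≈ 2.06 A

On the axis of a loop, B = μ₀IR²/[2(R²+z²)^(3/2)], so I = 2B(R²+z²)^(3/2)/(μ₀R²).
R² + z² = 0.0022 + 0.005883 = 0.008083 m²; raised to 3/2 gives 7.27×10⁻⁴ m³.
I = 2 × 3.92×10⁻⁶ × 7.27×10⁻⁴ / (1.26×10⁻⁶ × 0.0022) = 2.06 A.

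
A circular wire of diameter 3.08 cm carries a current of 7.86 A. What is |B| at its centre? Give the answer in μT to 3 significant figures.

B ≈ 321 μT

At the centre of a circular loop the Biot–Savart law gives B = μ₀I/(2R) (so R = 0.0154 m).
B = (4π×10⁻⁷ × 7.86) / (2 × 0.0154) = 3.21×10⁻⁴ T.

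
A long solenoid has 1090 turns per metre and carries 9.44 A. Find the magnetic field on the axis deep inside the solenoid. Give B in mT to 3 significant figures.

B ≈ 12.9 mT

Inside a long solenoid, B = μ₀nI with n = 1090 turns/m.
B = 4π×10⁻⁷ × 1090 × 9.44 = 1.29×10⁻² T.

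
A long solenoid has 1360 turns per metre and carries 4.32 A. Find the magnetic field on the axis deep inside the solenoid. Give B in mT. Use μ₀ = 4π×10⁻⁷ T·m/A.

B ≈ 7.38 mT

Inside a long solenoid, B = μ₀nI with n = 1360 turns/m.
B = 4π×10⁻⁷ × 1360 × 4.32 = 7.38×10⁻³ T.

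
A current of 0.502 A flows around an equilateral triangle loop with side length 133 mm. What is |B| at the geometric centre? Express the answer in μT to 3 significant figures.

B ≈ 6.79 μT

Each side is a finite straight segment at perpendicular distance d = a/(2 tan(π/3)) = 0.03839 m from the centre, with end-angles ±π/3.
One side contributes B₁ = (μ₀I/4πd)·2 sin(π/3) = 2.26×10⁻⁶ T.
All 3 sides add in the same direction: B = 3 × 2.26×10⁻⁶ = 6.79×10⁻⁶ T.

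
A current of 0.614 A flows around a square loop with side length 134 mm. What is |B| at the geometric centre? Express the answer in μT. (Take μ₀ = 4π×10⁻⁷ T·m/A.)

Each side is a finite straight segment at perpendicular distance d = a/(2 tan(π/4)) = 0.067 m from the centre, with end-angles ±π/4.
One side contributes B₁ = (μ₀I/4πd)·2 sin(π/4) = 1.30×10⁻⁶ T.
All 4 sides add in the same direction: B = 4 × 1.30×10⁻⁶ = 5.18×10⁻⁶ T.

B ≈ 5.18 μT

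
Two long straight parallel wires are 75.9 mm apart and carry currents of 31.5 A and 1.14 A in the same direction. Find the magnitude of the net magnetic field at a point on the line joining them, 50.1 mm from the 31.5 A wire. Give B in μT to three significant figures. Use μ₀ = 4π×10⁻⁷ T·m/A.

Each long wire gives B = μ₀I/(2πd). Distances are d₁ = 0.0501 m and d₂ = 0.0258 m.
B₁ = 1.26×10⁻⁴ T, B₂ = 8.84×10⁻⁶ T.
Between parallel currents the two contributions point in opposite directions, so they subtract. B = |B₁ − B₂| = |1.26×10⁻⁴ − 8.84×10⁻⁶| = 1.17×10⁻⁴ T.

B ≈ 117 μT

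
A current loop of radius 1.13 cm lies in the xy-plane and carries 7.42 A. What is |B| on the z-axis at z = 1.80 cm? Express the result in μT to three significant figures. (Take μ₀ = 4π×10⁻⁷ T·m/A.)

B ≈ 62.0 μT

On the axis of a circular loop, B = μ₀IR² / [2(R²+z²)^(3/2)].
R² + z² = (0.0113)² + (0.018)² = 0.0004517 m², and (R²+z²)^(3/2) = 9.60×10⁻⁶ m³.
B = (4π×10⁻⁷ × 7.42 × 0.0001277) / (2 × 9.60×10⁻⁶) = 6.20×10⁻⁵ T.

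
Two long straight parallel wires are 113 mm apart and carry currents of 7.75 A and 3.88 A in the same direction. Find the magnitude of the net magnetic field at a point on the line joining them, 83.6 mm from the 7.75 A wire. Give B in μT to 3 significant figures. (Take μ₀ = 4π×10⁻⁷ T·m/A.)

B ≈ 7.85 μT

Each long wire gives B = μ₀I/(2πd). Distances are d₁ = 0.0836 m and d₂ = 0.0294 m.
B₁ = 1.85×10⁻⁵ T, B₂ = 2.64×10⁻⁵ T.
Between parallel currents the two contributions point in opposite directions, so they subtract. B = |B₁ − B₂| = |1.85×10⁻⁵ − 2.64×10⁻⁵| = 7.85×10⁻⁶ T.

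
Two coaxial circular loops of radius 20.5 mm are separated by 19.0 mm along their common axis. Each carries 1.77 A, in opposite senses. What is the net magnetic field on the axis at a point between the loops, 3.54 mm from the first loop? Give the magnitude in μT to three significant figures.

Each loop contributes B = μ₀IR²/[2(R²+z²)^(3/2)] on the axis, with z measured from that loop.
Loop 1 (z = 0.00354 m): B₁ = 5.19×10⁻⁵ T. Loop 2 (z = 0.01546 m): B₂ = 2.76×10⁻⁵ T.
The fields oppose: B = |B₁ − B₂| = 2.43×10⁻⁵ T.

B ≈ 24.3 μT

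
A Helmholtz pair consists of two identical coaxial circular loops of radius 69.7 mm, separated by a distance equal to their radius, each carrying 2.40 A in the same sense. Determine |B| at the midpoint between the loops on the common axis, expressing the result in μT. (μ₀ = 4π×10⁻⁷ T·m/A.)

B ≈ 31.0 μT

Each loop contributes B = μ₀IR²/[2(R²+z²)^(3/2)] on the axis, with z measured from that loop.
Loop 1 (z = 0.03485 m): B₁ = 1.55×10⁻⁵ T. Loop 2 (z = 0.03485 m): B₂ = 1.55×10⁻⁵ T.
The fields add: B = B₁ + B₂ = 3.10×10⁻⁵ T.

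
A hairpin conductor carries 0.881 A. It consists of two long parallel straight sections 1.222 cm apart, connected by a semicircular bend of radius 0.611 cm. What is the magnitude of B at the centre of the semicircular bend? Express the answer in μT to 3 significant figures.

The semicircular arc contributes B_arc = μ₀I·π/(4πR) = μ₀I/(4R) = 4.53×10⁻⁵ T.
Each semi-infinite lead is at perpendicular distance R = 0.00611 m from the centre, with the perpendicular foot at its near end, so it contributes μ₀I/(4πR); both point the same way, together 2.88×10⁻⁵ T.
Arc and leads all point the same direction: B = 4.53×10⁻⁵ + 2.88×10⁻⁵ = 7.41×10⁻⁵ T.

B ≈ 74.1 μT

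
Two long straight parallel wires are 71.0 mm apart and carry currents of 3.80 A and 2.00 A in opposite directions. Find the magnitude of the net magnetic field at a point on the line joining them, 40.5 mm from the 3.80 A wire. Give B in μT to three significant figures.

Each long wire gives B = μ₀I/(2πd). Distances are d₁ = 0.0405 m and d₂ = 0.0305 m.
B₁ = 1.88×10⁻⁵ T, B₂ = 1.31×10⁻⁵ T.
Between antiparallel currents both contributions point the same way, so they add. B = B₁ + B₂ = 1.88×10⁻⁵ + 1.31×10⁻⁵ = 3.19×10⁻⁵ T.

B ≈ 31.9 μT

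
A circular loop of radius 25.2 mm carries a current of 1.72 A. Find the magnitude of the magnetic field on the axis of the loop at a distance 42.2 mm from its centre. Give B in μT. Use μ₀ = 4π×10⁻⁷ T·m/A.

On the axis of a circular loop, B = μ₀IR² / [2(R²+z²)^(3/2)].
R² + z² = (0.0252)² + (0.0422)² = 0.002416 m², and (R²+z²)^(3/2) = 1.19×10⁻⁴ m³.
B = (4π×10⁻⁷ × 1.72 × 0.000635) / (2 × 1.19×10⁻⁴) = 5.78×10⁻⁶ T.

B ≈ 5.78 μT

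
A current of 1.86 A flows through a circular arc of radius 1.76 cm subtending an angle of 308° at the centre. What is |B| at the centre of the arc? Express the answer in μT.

The Biot–Savart field of a circular arc at its centre is B = μ₀Iφ/(4πR), with φ = 5.376 rad.
B = (4π×10⁻⁷ × 1.86 × 5.376) / (4π × 0.0176) = 5.68×10⁻⁵ T.

B ≈ 56.8 μT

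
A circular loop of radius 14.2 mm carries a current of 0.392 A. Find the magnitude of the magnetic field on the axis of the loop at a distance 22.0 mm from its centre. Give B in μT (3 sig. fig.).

On the axis of a circular loop, B = μ₀IR² / [2(R²+z²)^(3/2)].
R² + z² = (0.0142)² + (0.022)² = 0.0006856 m², and (R²+z²)^(3/2) = 1.80×10⁻⁵ m³.
B = (4π×10⁻⁷ × 0.392 × 0.0002016) / (2 × 1.80×10⁻⁵) = 2.77×10⁻⁶ T.

B ≈ 2.77 μT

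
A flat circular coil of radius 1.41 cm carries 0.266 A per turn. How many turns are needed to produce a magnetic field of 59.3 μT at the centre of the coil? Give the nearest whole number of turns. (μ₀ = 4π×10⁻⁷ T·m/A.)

For an N-turn coil, B = Nμ₀I/(2R). A single turn gives B₁ = 1.19×10⁻⁵ T with R = 0.0141 m.
N = B/B₁ = 5.93×10⁻⁵ / 1.19×10⁻⁵ = 5.00.

N = 5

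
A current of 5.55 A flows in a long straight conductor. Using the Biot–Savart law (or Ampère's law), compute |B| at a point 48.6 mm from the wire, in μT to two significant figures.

For an infinitely long straight wire, B = μ₀I/(2πd).
B = (4π×10⁻⁷ × 5.55) / (2π × 0.0486) = 2.28×10⁻⁵ T.

B ≈ 23 μT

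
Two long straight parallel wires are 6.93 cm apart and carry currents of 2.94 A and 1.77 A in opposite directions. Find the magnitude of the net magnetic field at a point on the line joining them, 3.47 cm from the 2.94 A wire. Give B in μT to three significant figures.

B ≈ 27.2 μT

Each long wire gives B = μ₀I/(2πd). Distances are d₁ = 0.0347 m and d₂ = 0.0346 m.
B₁ = 1.69×10⁻⁵ T, B₂ = 1.02×10⁻⁵ T.
Between antiparallel currents both contributions point the same way, so they add. B = B₁ + B₂ = 1.69×10⁻⁵ + 1.02×10⁻⁵ = 2.72×10⁻⁵ T.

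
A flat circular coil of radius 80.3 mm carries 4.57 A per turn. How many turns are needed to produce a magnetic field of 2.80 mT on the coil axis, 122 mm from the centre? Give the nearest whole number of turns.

For an N-turn coil, B = Nμ₀IR²/[2(R²+z²)^(3/2)]. A single turn gives B₁ = 5.94×10⁻⁶ T with R = 0.0803 m, z = 0.122 m.
N = B/B₁ = 2.80×10⁻³ / 5.94×10⁻⁶ = 471.17.

N = 471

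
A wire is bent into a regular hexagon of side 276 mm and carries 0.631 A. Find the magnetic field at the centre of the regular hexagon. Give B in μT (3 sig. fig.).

Each side is a finite straight segment at perpendicular distance d = a/(2 tan(π/6)) = 0.239 m from the centre, with end-angles ±π/6.
One side contributes B₁ = (μ₀I/4πd)·2 sin(π/6) = 2.64×10⁻⁷ T.
All 6 sides add in the same direction: B = 6 × 2.64×10⁻⁷ = 1.58×10⁻⁶ T.

B ≈ 1.58 μT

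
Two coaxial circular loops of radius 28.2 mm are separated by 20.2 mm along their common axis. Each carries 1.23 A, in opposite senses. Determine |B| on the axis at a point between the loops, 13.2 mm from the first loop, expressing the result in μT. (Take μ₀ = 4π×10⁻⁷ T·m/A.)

Each loop contributes B = μ₀IR²/[2(R²+z²)^(3/2)] on the axis, with z measured from that loop.
Loop 1 (z = 0.0132 m): B₁ = 2.04×10⁻⁵ T. Loop 2 (z = 0.007 m): B₂ = 2.51×10⁻⁵ T.
The fields oppose: B = |B₁ − B₂| = 4.69×10⁻⁶ T.

B ≈ 4.69 μT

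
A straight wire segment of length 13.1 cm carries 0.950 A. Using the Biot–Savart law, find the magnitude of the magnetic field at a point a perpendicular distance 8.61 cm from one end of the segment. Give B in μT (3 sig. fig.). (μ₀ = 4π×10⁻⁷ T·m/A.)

For a finite straight segment, B = (μ₀I/4πd)(sinθ₁ + sinθ₂), where θ₁, θ₂ are the angles from the perpendicular to each end.
The perpendicular foot is at one end, so the two end-offsets along the wire are 0 and L = 0.131 m.
sinθ₁ = 0/√(0²+0.0861²) = 0.0000; sinθ₂ = 0.131/√(0.131²+0.0861²) = 0.8357.
B = (4π×10⁻⁷ × 0.950) / (4π × 0.0861) × (0.0000 + 0.8357) = 9.22×10⁻⁷ T.

B ≈ 0.922 μT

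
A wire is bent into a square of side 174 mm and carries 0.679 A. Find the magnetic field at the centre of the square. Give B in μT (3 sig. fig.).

Each side is a finite straight segment at perpendicular distance d = a/(2 tan(π/4)) = 0.087 m from the centre, with end-angles ±π/4.
One side contributes B₁ = (μ₀I/4πd)·2 sin(π/4) = 1.10×10⁻⁶ T.
All 4 sides add in the same direction: B = 4 × 1.10×10⁻⁶ = 4.41×10⁻⁶ T.

B ≈ 4.41 μT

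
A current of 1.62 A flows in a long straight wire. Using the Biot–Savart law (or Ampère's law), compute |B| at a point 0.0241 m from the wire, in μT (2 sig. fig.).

B ≈ 13 μT

For an infinitely long straight wire, B = μ₀I/(2πd).
B = (4π×10⁻⁷ × 1.62) / (2π × 0.0241) = 1.34×10⁻⁵ T.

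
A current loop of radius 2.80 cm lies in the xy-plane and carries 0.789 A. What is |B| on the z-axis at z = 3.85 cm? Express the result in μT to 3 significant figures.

B ≈ 3.60 μT

On the axis of a circular loop, B = μ₀IR² / [2(R²+z²)^(3/2)].
R² + z² = (0.028)² + (0.0385)² = 0.002266 m², and (R²+z²)^(3/2) = 1.08×10⁻⁴ m³.
B = (4π×10⁻⁷ × 0.789 × 0.000784) / (2 × 1.08×10⁻⁴) = 3.60×10⁻⁶ T.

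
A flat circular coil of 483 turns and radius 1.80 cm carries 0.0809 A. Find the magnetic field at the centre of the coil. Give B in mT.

For an N-turn flat coil, B = Nμ₀I/(2R) with R = 0.018 m.
B = 483 × 2.82×10⁻⁶ T = 1.36×10⁻³ T.

B ≈ 1.36 mT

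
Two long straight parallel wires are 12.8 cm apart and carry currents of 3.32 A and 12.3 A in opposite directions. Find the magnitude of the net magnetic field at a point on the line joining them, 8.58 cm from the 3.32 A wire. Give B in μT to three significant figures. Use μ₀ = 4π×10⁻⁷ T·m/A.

Each long wire gives B = μ₀I/(2πd). Distances are d₁ = 0.0858 m and d₂ = 0.0422 m.
B₁ = 7.74×10⁻⁶ T, B₂ = 5.83×10⁻⁵ T.
Between antiparallel currents both contributions point the same way, so they add. B = B₁ + B₂ = 7.74×10⁻⁶ + 5.83×10⁻⁵ = 6.60×10⁻⁵ T.

B ≈ 66.0 μT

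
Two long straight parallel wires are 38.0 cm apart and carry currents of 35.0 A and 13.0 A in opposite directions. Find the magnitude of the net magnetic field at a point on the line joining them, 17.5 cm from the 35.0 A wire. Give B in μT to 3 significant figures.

Each long wire gives B = μ₀I/(2πd). Distances are d₁ = 0.175 m and d₂ = 0.205 m.
B₁ = 4.00×10⁻⁵ T, B₂ = 1.27×10⁻⁵ T.
Between antiparallel currents both contributions point the same way, so they add. B = B₁ + B₂ = 4.00×10⁻⁵ + 1.27×10⁻⁵ = 5.27×10⁻⁵ T.

B ≈ 52.7 μT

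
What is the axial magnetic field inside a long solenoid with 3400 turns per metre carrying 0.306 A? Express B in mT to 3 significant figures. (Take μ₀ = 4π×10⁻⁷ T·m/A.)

B ≈ 1.31 mT

Inside a long solenoid, B = μ₀nI with n = 3400 turns/m.
B = 4π×10⁻⁷ × 3400 × 0.306 = 1.31×10⁻³ T.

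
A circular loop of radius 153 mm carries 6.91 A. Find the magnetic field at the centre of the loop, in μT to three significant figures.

B ≈ 28.4 μT

At the centre of a circular loop the Biot–Savart law gives B = μ₀I/(2R).
B = (4π×10⁻⁷ × 6.91) / (2 × 0.153) = 2.84×10⁻⁵ T.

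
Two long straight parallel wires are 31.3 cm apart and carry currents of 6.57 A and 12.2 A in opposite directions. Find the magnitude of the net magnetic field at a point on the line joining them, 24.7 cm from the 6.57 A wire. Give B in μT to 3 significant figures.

B ≈ 42.3 μT

Each long wire gives B = μ₀I/(2πd). Distances are d₁ = 0.247 m and d₂ = 0.066 m.
B₁ = 5.32×10⁻⁶ T, B₂ = 3.70×10⁻⁵ T.
Between antiparallel currents both contributions point the same way, so they add. B = B₁ + B₂ = 5.32×10⁻⁶ + 3.70×10⁻⁵ = 4.23×10⁻⁵ T.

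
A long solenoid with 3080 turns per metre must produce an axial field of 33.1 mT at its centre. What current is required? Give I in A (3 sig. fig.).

I ≈ 8.55 A

Inside a long solenoid B = μ₀nI with n = 3080 m⁻¹, so I = B/(μ₀n).
I = 3.31×10⁻² / (4π×10⁻⁷ × 3080) = 8.55 A.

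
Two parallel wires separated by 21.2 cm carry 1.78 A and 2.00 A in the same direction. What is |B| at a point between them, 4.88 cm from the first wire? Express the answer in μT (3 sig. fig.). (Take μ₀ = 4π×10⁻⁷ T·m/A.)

B ≈ 4.84 μT

Each long wire gives B = μ₀I/(2πd). Distances are d₁ = 0.0488 m and d₂ = 0.1632 m.
B₁ = 7.30×10⁻⁶ T, B₂ = 2.45×10⁻⁶ T.
Between parallel currents the two contributions point in opposite directions, so they subtract. B = |B₁ − B₂| = |7.30×10⁻⁶ − 2.45×10⁻⁶| = 4.84×10⁻⁶ T.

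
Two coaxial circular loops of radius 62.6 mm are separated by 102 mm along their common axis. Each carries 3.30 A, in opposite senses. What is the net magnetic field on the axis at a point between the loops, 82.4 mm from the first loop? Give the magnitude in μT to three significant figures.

Each loop contributes B = μ₀IR²/[2(R²+z²)^(3/2)] on the axis, with z measured from that loop.
Loop 1 (z = 0.0824 m): B₁ = 7.33×10⁻⁶ T. Loop 2 (z = 0.0196 m): B₂ = 2.88×10⁻⁵ T.
The fields oppose: B = |B₁ − B₂| = 2.15×10⁻⁵ T.

B ≈ 21.5 μT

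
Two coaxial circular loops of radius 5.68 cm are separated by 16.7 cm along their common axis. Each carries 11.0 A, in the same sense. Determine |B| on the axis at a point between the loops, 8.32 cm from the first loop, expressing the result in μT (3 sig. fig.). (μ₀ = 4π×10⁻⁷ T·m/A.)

B ≈ 43.3 μT

Each loop contributes B = μ₀IR²/[2(R²+z²)^(3/2)] on the axis, with z measured from that loop.
Loop 1 (z = 0.0832 m): B₁ = 2.18×10⁻⁵ T. Loop 2 (z = 0.0838 m): B₂ = 2.15×10⁻⁵ T.
The fields add: B = B₁ + B₂ = 4.33×10⁻⁵ T.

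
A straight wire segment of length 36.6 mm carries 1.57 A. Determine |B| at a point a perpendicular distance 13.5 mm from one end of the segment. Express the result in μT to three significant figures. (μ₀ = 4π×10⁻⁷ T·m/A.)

For a finite straight segment, B = (μ₀I/4πd)(sinθ₁ + sinθ₂), where θ₁, θ₂ are the angles from the perpendicular to each end.
The perpendicular foot is at one end, so the two end-offsets along the wire are 0 and L = 0.0366 m.
sinθ₁ = 0/√(0²+0.0135²) = 0.0000; sinθ₂ = 0.0366/√(0.0366²+0.0135²) = 0.9382.
B = (4π×10⁻⁷ × 1.57) / (4π × 0.0135) × (0.0000 + 0.9382) = 1.09×10⁻⁵ T.

B ≈ 10.9 μT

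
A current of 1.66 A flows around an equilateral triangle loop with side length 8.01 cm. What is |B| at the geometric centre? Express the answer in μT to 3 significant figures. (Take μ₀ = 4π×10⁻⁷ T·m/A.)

Each side is a finite straight segment at perpendicular distance d = a/(2 tan(π/3)) = 0.02312 m from the centre, with end-angles ±π/3.
One side contributes B₁ = (μ₀I/4πd)·2 sin(π/3) = 1.24×10⁻⁵ T.
All 3 sides add in the same direction: B = 3 × 1.24×10⁻⁵ = 3.73×10⁻⁵ T.

B ≈ 37.3 μT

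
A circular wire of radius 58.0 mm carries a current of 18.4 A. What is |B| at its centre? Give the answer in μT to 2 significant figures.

At the centre of a circular loop the Biot–Savart law gives B = μ₀I/(2R).
B = (4π×10⁻⁷ × 18.4) / (2 × 0.058) = 1.99×10⁻⁴ T.

B ≈ 200 μT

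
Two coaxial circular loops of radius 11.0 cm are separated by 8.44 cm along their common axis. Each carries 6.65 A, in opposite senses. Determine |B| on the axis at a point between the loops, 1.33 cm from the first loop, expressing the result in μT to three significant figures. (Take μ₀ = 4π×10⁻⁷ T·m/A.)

B ≈ 14.7 μT

Each loop contributes B = μ₀IR²/[2(R²+z²)^(3/2)] on the axis, with z measured from that loop.
Loop 1 (z = 0.0133 m): B₁ = 3.72×10⁻⁵ T. Loop 2 (z = 0.0711 m): B₂ = 2.25×10⁻⁵ T.
The fields oppose: B = |B₁ − B₂| = 1.47×10⁻⁵ T.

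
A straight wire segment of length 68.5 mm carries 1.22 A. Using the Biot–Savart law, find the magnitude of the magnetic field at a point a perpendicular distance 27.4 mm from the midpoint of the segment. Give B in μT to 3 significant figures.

B ≈ 6.95 μT

For a finite straight segment, B = (μ₀I/4πd)(sinθ₁ + sinθ₂), where θ₁, θ₂ are the angles from the perpendicular to each end.
The perpendicular from the point meets the wire at its midpoint, so each end is L/2 = 0.03425 m away along the wire.
sinθ₁ = 0.03425/√(0.03425²+0.0274²) = 0.7809; sinθ₂ = 0.03425/√(0.03425²+0.0274²) = 0.7809.
B = (4π×10⁻⁷ × 1.22) / (4π × 0.0274) × (0.7809 + 0.7809) = 6.95×10⁻⁶ T.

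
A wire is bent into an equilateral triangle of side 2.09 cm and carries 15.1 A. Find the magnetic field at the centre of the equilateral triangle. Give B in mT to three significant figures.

B ≈ 1.30 mT

Each side is a finite straight segment at perpendicular distance d = a/(2 tan(π/3)) = 0.006033 m from the centre, with end-angles ±π/3.
One side contributes B₁ = (μ₀I/4πd)·2 sin(π/3) = 4.33×10⁻⁴ T.
All 3 sides add in the same direction: B = 3 × 4.33×10⁻⁴ = 1.30×10⁻³ T.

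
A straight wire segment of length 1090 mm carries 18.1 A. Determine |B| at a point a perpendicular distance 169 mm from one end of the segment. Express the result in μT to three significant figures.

B ≈ 10.6 μT

For a finite straight segment, B = (μ₀I/4πd)(sinθ₁ + sinθ₂), where θ₁, θ₂ are the angles from the perpendicular to each end.
The perpendicular foot is at one end, so the two end-offsets along the wire are 0 and L = 1.09 m.
sinθ₁ = 0/√(0²+0.169²) = 0.0000; sinθ₂ = 1.09/√(1.09²+0.169²) = 0.9882.
B = (4π×10⁻⁷ × 18.1) / (4π × 0.169) × (0.0000 + 0.9882) = 1.06×10⁻⁵ T.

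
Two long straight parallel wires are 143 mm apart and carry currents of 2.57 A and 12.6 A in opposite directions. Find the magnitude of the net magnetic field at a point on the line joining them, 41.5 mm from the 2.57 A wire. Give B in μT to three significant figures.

Each long wire gives B = μ₀I/(2πd). Distances are d₁ = 0.0415 m and d₂ = 0.1015 m.
B₁ = 1.24×10⁻⁵ T, B₂ = 2.48×10⁻⁵ T.
Between antiparallel currents both contributions point the same way, so they add. B = B₁ + B₂ = 1.24×10⁻⁵ + 2.48×10⁻⁵ = 3.72×10⁻⁵ T.

B ≈ 37.2 μT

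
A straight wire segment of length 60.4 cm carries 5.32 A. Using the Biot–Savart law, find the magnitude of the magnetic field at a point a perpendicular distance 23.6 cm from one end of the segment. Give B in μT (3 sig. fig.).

B ≈ 2.10 μT

For a finite straight segment, B = (μ₀I/4πd)(sinθ₁ + sinθ₂), where θ₁, θ₂ are the angles from the perpendicular to each end.
The perpendicular foot is at one end, so the two end-offsets along the wire are 0 and L = 0.604 m.
sinθ₁ = 0/√(0²+0.236²) = 0.0000; sinθ₂ = 0.604/√(0.604²+0.236²) = 0.9314.
B = (4π×10⁻⁷ × 5.32) / (4π × 0.236) × (0.0000 + 0.9314) = 2.10×10⁻⁶ T.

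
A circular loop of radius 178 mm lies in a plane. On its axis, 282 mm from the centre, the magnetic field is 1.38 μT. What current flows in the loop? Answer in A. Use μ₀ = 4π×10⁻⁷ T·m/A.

I ≈ 2.57 A

On the axis of a loop, B = μ₀IR²/[2(R²+z²)^(3/2)], so I = 2B(R²+z²)^(3/2)/(μ₀R²).
R² + z² = 0.03168 + 0.07952 = 0.1112 m²; raised to 3/2 gives 3.71×10⁻² m³.
I = 2 × 1.38×10⁻⁶ × 3.71×10⁻² / (1.26×10⁻⁶ × 0.03168) = 2.57 A.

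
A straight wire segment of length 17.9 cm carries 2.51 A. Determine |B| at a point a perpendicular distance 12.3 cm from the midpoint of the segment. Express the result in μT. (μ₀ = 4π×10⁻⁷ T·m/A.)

For a finite straight segment, B = (μ₀I/4πd)(sinθ₁ + sinθ₂), where θ₁, θ₂ are the angles from the perpendicular to each end.
The perpendicular from the point meets the wire at its midpoint, so each end is L/2 = 0.0895 m away along the wire.
sinθ₁ = 0.0895/√(0.0895²+0.123²) = 0.5884; sinθ₂ = 0.0895/√(0.0895²+0.123²) = 0.5884.
B = (4π×10⁻⁷ × 2.51) / (4π × 0.123) × (0.5884 + 0.5884) = 2.40×10⁻⁶ T.

B ≈ 2.40 μT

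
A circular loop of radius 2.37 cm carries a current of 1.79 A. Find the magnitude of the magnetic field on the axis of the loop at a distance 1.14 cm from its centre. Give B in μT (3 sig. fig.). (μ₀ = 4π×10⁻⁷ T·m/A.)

On the axis of a circular loop, B = μ₀IR² / [2(R²+z²)^(3/2)].
R² + z² = (0.0237)² + (0.0114)² = 0.0006917 m², and (R²+z²)^(3/2) = 1.82×10⁻⁵ m³.
B = (4π×10⁻⁷ × 1.79 × 0.0005617) / (2 × 1.82×10⁻⁵) = 3.47×10⁻⁵ T.

B ≈ 34.7 μT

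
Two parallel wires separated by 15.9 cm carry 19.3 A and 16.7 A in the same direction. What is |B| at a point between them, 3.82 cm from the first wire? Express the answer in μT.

Each long wire gives B = μ₀I/(2πd). Distances are d₁ = 0.0382 m and d₂ = 0.1208 m.
B₁ = 1.01×10⁻⁴ T, B₂ = 2.76×10⁻⁵ T.
Between parallel currents the two contributions point in opposite directions, so they subtract. B = |B₁ − B₂| = |1.01×10⁻⁴ − 2.76×10⁻⁵| = 7.34×10⁻⁵ T.

B ≈ 73.4 μT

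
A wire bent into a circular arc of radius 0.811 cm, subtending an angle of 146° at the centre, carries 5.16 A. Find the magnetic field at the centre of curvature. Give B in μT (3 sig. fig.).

B ≈ 162 μT

The Biot–Savart field of a circular arc at its centre is B = μ₀Iφ/(4πR), with φ = 2.548 rad.
B = (4π×10⁻⁷ × 5.16 × 2.548) / (4π × 0.00811) = 1.62×10⁻⁴ T.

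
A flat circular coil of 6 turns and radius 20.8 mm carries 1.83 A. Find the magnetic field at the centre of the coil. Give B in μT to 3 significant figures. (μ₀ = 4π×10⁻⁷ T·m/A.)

For an N-turn flat coil, B = Nμ₀I/(2R) with R = 0.0208 m.
B = 6 × 5.53×10⁻⁵ T = 3.32×10⁻⁴ T.

B ≈ 332 μT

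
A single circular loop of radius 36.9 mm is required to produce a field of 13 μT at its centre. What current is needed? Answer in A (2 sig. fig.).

I ≈ 0.76 A

At the centre of a circular loop B = μ₀I/(2R), so I = 2RB/μ₀.
With R = 0.0369 m, I = 2 × 0.0369 × 1.30×10⁻⁵ / (4π×10⁻⁷) = 0.763 A.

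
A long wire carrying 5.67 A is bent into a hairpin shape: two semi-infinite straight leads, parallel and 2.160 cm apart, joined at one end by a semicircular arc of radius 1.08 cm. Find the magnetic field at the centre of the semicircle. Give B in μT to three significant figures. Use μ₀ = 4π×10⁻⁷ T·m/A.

The semicircular arc contributes B_arc = μ₀I·π/(4πR) = μ₀I/(4R) = 1.65×10⁻⁴ T.
Each semi-infinite lead is at perpendicular distance R = 0.0108 m from the centre, with the perpendicular foot at its near end, so it contributes μ₀I/(4πR); both point the same way, together 1.05×10⁻⁴ T.
Arc and leads all point the same direction: B = 1.65×10⁻⁴ + 1.05×10⁻⁴ = 2.70×10⁻⁴ T.

B ≈ 270 μT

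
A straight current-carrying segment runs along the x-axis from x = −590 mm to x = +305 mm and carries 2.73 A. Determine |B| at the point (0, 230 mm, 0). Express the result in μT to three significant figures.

For a finite straight segment, B = (μ₀I/4πd)(sinθ₁ + sinθ₂), where θ₁, θ₂ are the angles from the perpendicular to each end.
The perpendicular distance is d = 0.23 m; the end-offsets along the wire are a = 0.59 m and b = 0.305 m.
sinθ₁ = 0.59/√(0.59²+0.23²) = 0.9317; sinθ₂ = 0.305/√(0.305²+0.23²) = 0.7984.
B = (4π×10⁻⁷ × 2.73) / (4π × 0.23) × (0.9317 + 0.7984) = 2.05×10⁻⁶ T.

B ≈ 2.05 μT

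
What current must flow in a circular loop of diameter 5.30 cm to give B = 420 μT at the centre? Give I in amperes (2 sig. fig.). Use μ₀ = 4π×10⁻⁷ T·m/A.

I ≈ 18 A

At the centre of a circular loop B = μ₀I/(2R), so I = 2RB/μ₀.
With R = 0.0265 m, I = 2 × 0.0265 × 4.20×10⁻⁴ / (4π×10⁻⁷) = 17.7 A.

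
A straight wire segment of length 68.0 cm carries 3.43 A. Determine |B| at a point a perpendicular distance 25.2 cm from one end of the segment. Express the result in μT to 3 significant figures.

For a finite straight segment, B = (μ₀I/4πd)(sinθ₁ + sinθ₂), where θ₁, θ₂ are the angles from the perpendicular to each end.
The perpendicular foot is at one end, so the two end-offsets along the wire are 0 and L = 0.68 m.
sinθ₁ = 0/√(0²+0.252²) = 0.0000; sinθ₂ = 0.68/√(0.68²+0.252²) = 0.9377.
B = (4π×10⁻⁷ × 3.43) / (4π × 0.252) × (0.0000 + 0.9377) = 1.28×10⁻⁶ T.

B ≈ 1.28 μT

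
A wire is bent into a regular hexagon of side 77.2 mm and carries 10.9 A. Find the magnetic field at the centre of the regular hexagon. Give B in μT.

B ≈ 97.8 μT

Each side is a finite straight segment at perpendicular distance d = a/(2 tan(π/6)) = 0.06686 m from the centre, with end-angles ±π/6.
One side contributes B₁ = (μ₀I/4πd)·2 sin(π/6) = 1.63×10⁻⁵ T.
All 6 sides add in the same direction: B = 6 × 1.63×10⁻⁵ = 9.78×10⁻⁵ T.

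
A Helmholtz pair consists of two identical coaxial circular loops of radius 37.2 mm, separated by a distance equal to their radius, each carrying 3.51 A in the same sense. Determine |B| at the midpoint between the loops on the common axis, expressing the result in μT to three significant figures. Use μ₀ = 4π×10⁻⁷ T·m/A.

Each loop contributes B = μ₀IR²/[2(R²+z²)^(3/2)] on the axis, with z measured from that loop.
Loop 1 (z = 0.0186 m): B₁ = 4.24×10⁻⁵ T. Loop 2 (z = 0.0186 m): B₂ = 4.24×10⁻⁵ T.
The fields add: B = B₁ + B₂ = 8.48×10⁻⁵ T.

B ≈ 84.8 μT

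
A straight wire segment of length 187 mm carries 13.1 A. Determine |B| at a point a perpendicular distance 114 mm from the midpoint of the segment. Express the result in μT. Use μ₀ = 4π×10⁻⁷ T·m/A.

B ≈ 14.6 μT

For a finite straight segment, B = (μ₀I/4πd)(sinθ₁ + sinθ₂), where θ₁, θ₂ are the angles from the perpendicular to each end.
The perpendicular from the point meets the wire at its midpoint, so each end is L/2 = 0.0935 m away along the wire.
sinθ₁ = 0.0935/√(0.0935²+0.114²) = 0.6342; sinθ₂ = 0.0935/√(0.0935²+0.114²) = 0.6342.
B = (4π×10⁻⁷ × 13.1) / (4π × 0.114) × (0.6342 + 0.6342) = 1.46×10⁻⁵ T.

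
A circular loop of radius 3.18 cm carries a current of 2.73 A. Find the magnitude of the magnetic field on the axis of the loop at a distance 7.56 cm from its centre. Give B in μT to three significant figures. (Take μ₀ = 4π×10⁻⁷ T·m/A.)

On the axis of a circular loop, B = μ₀IR² / [2(R²+z²)^(3/2)].
R² + z² = (0.0318)² + (0.0756)² = 0.006727 m², and (R²+z²)^(3/2) = 5.52×10⁻⁴ m³.
B = (4π×10⁻⁷ × 2.73 × 0.001011) / (2 × 5.52×10⁻⁴) = 3.14×10⁻⁶ T.

B ≈ 3.14 μT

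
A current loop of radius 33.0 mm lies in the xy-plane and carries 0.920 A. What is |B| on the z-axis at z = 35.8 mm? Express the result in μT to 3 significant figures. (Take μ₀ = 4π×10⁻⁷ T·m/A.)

On the axis of a circular loop, B = μ₀IR² / [2(R²+z²)^(3/2)].
R² + z² = (0.033)² + (0.0358)² = 0.002371 m², and (R²+z²)^(3/2) = 1.15×10⁻⁴ m³.
B = (4π×10⁻⁷ × 0.920 × 0.001089) / (2 × 1.15×10⁻⁴) = 5.45×10⁻⁶ T.

B ≈ 5.45 μT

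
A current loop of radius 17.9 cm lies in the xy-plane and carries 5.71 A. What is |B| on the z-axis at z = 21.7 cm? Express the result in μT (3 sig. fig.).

B ≈ 5.16 μT

On the axis of a circular loop, B = μ₀IR² / [2(R²+z²)^(3/2)].
R² + z² = (0.179)² + (0.217)² = 0.07913 m², and (R²+z²)^(3/2) = 2.23×10⁻² m³.
B = (4π×10⁻⁷ × 5.71 × 0.03204) / (2 × 2.23×10⁻²) = 5.16×10⁻⁶ T.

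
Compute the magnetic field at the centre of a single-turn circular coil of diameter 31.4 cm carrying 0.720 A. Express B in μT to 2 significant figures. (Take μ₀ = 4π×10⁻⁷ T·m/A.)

B ≈ 2.9 μT

At the centre of a circular loop the Biot–Savart law gives B = μ₀I/(2R) (so R = 0.157 m).
B = (4π×10⁻⁷ × 0.720) / (2 × 0.157) = 2.88×10⁻⁶ T.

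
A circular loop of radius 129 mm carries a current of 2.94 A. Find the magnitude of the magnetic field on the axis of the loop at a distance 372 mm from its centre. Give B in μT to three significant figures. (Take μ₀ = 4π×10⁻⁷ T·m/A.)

On the axis of a circular loop, B = μ₀IR² / [2(R²+z²)^(3/2)].
R² + z² = (0.129)² + (0.372)² = 0.155 m², and (R²+z²)^(3/2) = 6.10×10⁻² m³.
B = (4π×10⁻⁷ × 2.94 × 0.01664) / (2 × 6.10×10⁻²) = 5.04×10⁻⁷ T.

B ≈ 0.504 μT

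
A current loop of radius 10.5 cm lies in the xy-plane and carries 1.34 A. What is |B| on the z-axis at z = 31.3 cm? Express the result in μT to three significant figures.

On the axis of a circular loop, B = μ₀IR² / [2(R²+z²)^(3/2)].
R² + z² = (0.105)² + (0.313)² = 0.109 m², and (R²+z²)^(3/2) = 3.60×10⁻² m³.
B = (4π×10⁻⁷ × 1.34 × 0.01102) / (2 × 3.60×10⁻²) = 2.58×10⁻⁷ T.

B ≈ 0.258 μT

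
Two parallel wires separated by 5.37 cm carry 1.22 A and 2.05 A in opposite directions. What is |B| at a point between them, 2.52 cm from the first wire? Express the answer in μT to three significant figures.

Each long wire gives B = μ₀I/(2πd). Distances are d₁ = 0.0252 m and d₂ = 0.0285 m.
B₁ = 9.68×10⁻⁶ T, B₂ = 1.44×10⁻⁵ T.
Between antiparallel currents both contributions point the same way, so they add. B = B₁ + B₂ = 9.68×10⁻⁶ + 1.44×10⁻⁵ = 2.41×10⁻⁵ T.

B ≈ 24.1 μT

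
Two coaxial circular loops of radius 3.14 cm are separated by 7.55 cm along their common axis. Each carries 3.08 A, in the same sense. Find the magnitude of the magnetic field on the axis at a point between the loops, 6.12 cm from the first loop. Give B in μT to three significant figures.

Each loop contributes B = μ₀IR²/[2(R²+z²)^(3/2)] on the axis, with z measured from that loop.
Loop 1 (z = 0.0612 m): B₁ = 5.86×10⁻⁶ T. Loop 2 (z = 0.0143 m): B₂ = 4.65×10⁻⁵ T.
The fields add: B = B₁ + B₂ = 5.23×10⁻⁵ T.

B ≈ 52.3 μT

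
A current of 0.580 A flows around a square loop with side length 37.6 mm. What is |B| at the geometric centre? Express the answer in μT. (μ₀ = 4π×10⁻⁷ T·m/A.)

Each side is a finite straight segment at perpendicular distance d = a/(2 tan(π/4)) = 0.0188 m from the centre, with end-angles ±π/4.
One side contributes B₁ = (μ₀I/4πd)·2 sin(π/4) = 4.36×10⁻⁶ T.
All 4 sides add in the same direction: B = 4 × 4.36×10⁻⁶ = 1.75×10⁻⁵ T.

B ≈ 17.5 μT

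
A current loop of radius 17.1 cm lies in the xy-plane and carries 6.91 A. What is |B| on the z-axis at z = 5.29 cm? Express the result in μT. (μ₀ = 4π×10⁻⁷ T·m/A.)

On the axis of a circular loop, B = μ₀IR² / [2(R²+z²)^(3/2)].
R² + z² = (0.171)² + (0.0529)² = 0.03204 m², and (R²+z²)^(3/2) = 5.73×10⁻³ m³.
B = (4π×10⁻⁷ × 6.91 × 0.02924) / (2 × 5.73×10⁻³) = 2.21×10⁻⁵ T.

B ≈ 22.1 μT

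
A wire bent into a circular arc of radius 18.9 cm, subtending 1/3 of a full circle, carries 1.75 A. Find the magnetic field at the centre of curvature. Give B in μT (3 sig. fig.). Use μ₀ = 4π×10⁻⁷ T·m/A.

B ≈ 1.94 μT

The Biot–Savart field of a circular arc at its centre is B = μ₀Iφ/(4πR), with φ = 2.094 rad.
B = (4π×10⁻⁷ × 1.75 × 2.094) / (4π × 0.189) = 1.94×10⁻⁶ T.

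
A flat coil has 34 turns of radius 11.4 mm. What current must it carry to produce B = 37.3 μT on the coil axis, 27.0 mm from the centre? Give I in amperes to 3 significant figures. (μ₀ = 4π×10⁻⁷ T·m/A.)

I ≈ 0.338 A

For an N-turn coil, B = Nμ₀IR²/[2(R²+z²)^(3/2)] with R = 0.0114 m, z = 0.027 m, so I = 2B(R²+z²)^(3/2)/(Nμ₀R²) = 2 × 3.73×10⁻⁵ × 2.52×10⁻⁵ / (34 × 4π×10⁻⁷ × 0.00013) = 0.338 A.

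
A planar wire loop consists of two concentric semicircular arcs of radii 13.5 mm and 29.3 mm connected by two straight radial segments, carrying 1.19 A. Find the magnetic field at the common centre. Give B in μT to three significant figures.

B ≈ 14.9 μT

The radial connectors point toward the centre, so dl × r̂ = 0 and they contribute nothing.
Each semicircle gives μ₀I/(4R): inner arc 2.77×10⁻⁵ T, outer arc 1.28×10⁻⁵ T.
The two arcs carry current in opposite angular senses, so their fields oppose: B = |2.77×10⁻⁵ − 1.28×10⁻⁵| = 1.49×10⁻⁵ T.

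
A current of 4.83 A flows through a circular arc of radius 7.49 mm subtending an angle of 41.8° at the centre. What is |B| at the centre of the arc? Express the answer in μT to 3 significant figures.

B ≈ 47.0 μT

The Biot–Savart field of a circular arc at its centre is B = μ₀Iφ/(4πR), with φ = 0.7295 rad.
B = (4π×10⁻⁷ × 4.83 × 0.7295) / (4π × 0.00749) = 4.70×10⁻⁵ T.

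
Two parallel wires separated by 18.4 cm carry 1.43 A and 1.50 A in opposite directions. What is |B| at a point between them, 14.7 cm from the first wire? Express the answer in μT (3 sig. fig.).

Each long wire gives B = μ₀I/(2πd). Distances are d₁ = 0.147 m and d₂ = 0.037 m.
B₁ = 1.95×10⁻⁶ T, B₂ = 8.11×10⁻⁶ T.
Between antiparallel currents both contributions point the same way, so they add. B = B₁ + B₂ = 1.95×10⁻⁶ + 8.11×10⁻⁶ = 1.01×10⁻⁵ T.

B ≈ 10.1 μT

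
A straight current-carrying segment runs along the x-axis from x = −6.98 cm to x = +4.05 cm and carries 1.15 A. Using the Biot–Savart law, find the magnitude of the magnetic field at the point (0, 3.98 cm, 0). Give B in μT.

For a finite straight segment, B = (μ₀I/4πd)(sinθ₁ + sinθ₂), where θ₁, θ₂ are the angles from the perpendicular to each end.
The perpendicular distance is d = 0.0398 m; the end-offsets along the wire are a = 0.0698 m and b = 0.0405 m.
sinθ₁ = 0.0698/√(0.0698²+0.0398²) = 0.8687; sinθ₂ = 0.0405/√(0.0405²+0.0398²) = 0.7132.
B = (4π×10⁻⁷ × 1.15) / (4π × 0.0398) × (0.8687 + 0.7132) = 4.57×10⁻⁶ T.

B ≈ 4.57 μT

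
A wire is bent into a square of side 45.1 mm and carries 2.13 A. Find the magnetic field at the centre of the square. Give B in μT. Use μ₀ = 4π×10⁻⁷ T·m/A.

Each side is a finite straight segment at perpendicular distance d = a/(2 tan(π/4)) = 0.02255 m from the centre, with end-angles ±π/4.
One side contributes B₁ = (μ₀I/4πd)·2 sin(π/4) = 1.34×10⁻⁵ T.
All 4 sides add in the same direction: B = 4 × 1.34×10⁻⁵ = 5.34×10⁻⁵ T.

B ≈ 53.4 μT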